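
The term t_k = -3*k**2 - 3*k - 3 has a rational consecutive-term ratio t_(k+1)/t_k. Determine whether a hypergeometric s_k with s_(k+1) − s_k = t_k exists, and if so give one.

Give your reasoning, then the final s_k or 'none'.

r(k) = (k + (k + 1)**2 + 2)/(k**2 + k + 1) after simplifying.
A = 1, B = 1, C = k**2 + k + 1.
f must satisfy (1)·f(k+1) − (1)·f(k) = k**2 + k + 1.
deg f ≤ 3 (via 0,0,2).
Coefficient equations give f(k) = k*(k**2 + 2)/3.
Get s_k = R·t_k = k*(-k**2 - 2) with R(k) = B(k−1)f(k)/C(k) = k*(k**2 + 2)/(3*(k**2 + k + 1)).
Δs = -3*k**2 - 3*k - 3, as required.

s_k = k*(-k**2 - 2)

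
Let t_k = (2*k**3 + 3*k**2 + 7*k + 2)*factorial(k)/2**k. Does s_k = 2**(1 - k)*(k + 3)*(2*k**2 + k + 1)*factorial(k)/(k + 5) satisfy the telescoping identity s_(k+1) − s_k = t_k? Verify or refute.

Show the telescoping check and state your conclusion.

s_(k+1) = (k + 4)*(2*k**2 + 5*k + 4)*factorial(k + 1)/(2**k*(k + 6))
s_(k+1) − s_k = (2*k**5 + 21*k**4 + 74*k**3 + 133*k**2 + 162*k + 44)*factorial(k)/(2**k*(k + 5)*(k + 6))
(s_(k+1) − s_k) − t_k = -2**(1 - k)*(2*k**4 + 13*k**3 + 18*k**2 + 35*k + 8)*factorial(k)/((k + 5)*(k + 6))

Invalid: residual -2**(1 - k)*(2*k**4 + 13*k**3 + 18*k**2 + 35*k + 8)*factorial(k)/((k + 5)*(k + 6)) ≠ 0.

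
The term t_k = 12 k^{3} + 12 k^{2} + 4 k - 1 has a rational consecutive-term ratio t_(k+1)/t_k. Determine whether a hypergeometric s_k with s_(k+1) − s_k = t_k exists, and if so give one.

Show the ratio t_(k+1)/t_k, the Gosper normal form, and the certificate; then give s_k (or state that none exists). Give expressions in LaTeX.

r(k) = (12*k**3 + 48*k**2 + 64*k + 27)/(12*k**3 + 12*k**2 + 4*k - 1) after simplifying.
Normal form (A,B,C) = (1, 1, k**3 + k**2 + k/3 - 1/12).
Set up (1)·f(k+1) − (1)·f(k) − (k**3 + k**2 + k/3 - 1/12) = 0.
Bound: deg f ≤ 4.
A polynomial solution: f(k) = k*(3*k**3 - 2*k**2 - k - 1)/12.
Get s_k = R·t_k = k*(3*k**3 - 2*k**2 - k - 1) with R(k) = B(k−1)f(k)/C(k) = k*(3*k**3 - 2*k**2 - k - 1)/(12*k**3 + 12*k**2 + 4*k - 1).
s_(k+1) − s_k = 12*k**3 + 12*k**2 + 4*k - 1 = t_k.

s_k = k \left(3 k^{3} - 2 k^{2} - k - 1\right)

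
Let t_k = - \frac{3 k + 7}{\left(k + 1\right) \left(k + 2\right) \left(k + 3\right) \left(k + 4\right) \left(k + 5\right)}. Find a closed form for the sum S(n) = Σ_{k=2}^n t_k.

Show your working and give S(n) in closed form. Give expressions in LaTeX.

S(n) = \frac{- n^{3} - 11 n^{2} - 38 n + 50}{90 \left(n^{3} + 11 n^{2} + 38 n + 40\right)}

The ratio is (k + 1)*(3*k + 10)/((k + 6)*(3*k + 7)).
Factor: A=k + 1; B=k + 6; C=k + 7/3.
Need (k + 1)·f(k+1) − (k + 5)·f(k) = k + 7/3.
Bound: deg f ≤ 4.
Solve for f: f(k) = k*(k + 2)*(k**2 + 8*k + 19)/36 (degree 4 ≤ 4).
So s_k = (B(k−1)f/C)·t_k = (k*(k + 2)*(k + 5)*(k**2 + 8*k + 19)/(12*(3*k + 7)))·t_k = k*(-k**2 - 8*k - 19)/(12*(k**3 + 8*k**2 + 19*k + 12)).
Verify: (-3*k - 7)/(k**5 + 15*k**4 + 85*k**3 + 225*k**2 + 274*k + 120) matches t_k.
s_(n+1) = (-n**3 - 11*n**2 - 38*n - 28)/(12*(n**3 + 11*n**2 + 38*n + 40)) and s_(2) = -13/180, so S(n) = (-n**3 - 11*n**2 - 38*n + 50)/(90*(n**3 + 11*n**2 + 38*n + 40)).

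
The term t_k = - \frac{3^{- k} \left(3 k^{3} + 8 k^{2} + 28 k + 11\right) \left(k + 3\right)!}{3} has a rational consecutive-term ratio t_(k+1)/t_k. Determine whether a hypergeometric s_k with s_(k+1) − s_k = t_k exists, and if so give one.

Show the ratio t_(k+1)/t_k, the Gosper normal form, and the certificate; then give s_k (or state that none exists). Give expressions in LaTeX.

s_k = - 3^{- k} \left(3 k^{2} - k + 3\right) \left(k + 3\right)!

The ratio is (3*k**4 + 29*k**3 + 121*k**2 + 262*k + 200)/(3*(3*k**3 + 8*k**2 + 28*k + 11)).
Normal form (A,B,C) = (k/3 + 4/3, 1, k**3 + 8*k**2/3 + 28*k/3 + 11/3).
Key eq: (k/3 + 4/3)·f(k+1) = (1)·f(k) + (k**3 + 8*k**2/3 + 28*k/3 + 11/3).
Bound: deg f ≤ 2.
A polynomial solution: f(k) = 3*k**2 - k + 3.
Then R = B(k−1)f/C = 3*(3*k**2 - k + 3)/(3*k**3 + 8*k**2 + 28*k + 11), so s_k = R(k)·t_k = -(3*k**2 - k + 3)*factorial(k + 3)/3**k.
s_(k+1) − s_k = -(3*k**3 + 8*k**2 + 28*k + 11)*factorial(k + 3)/(3*3**k) = t_k.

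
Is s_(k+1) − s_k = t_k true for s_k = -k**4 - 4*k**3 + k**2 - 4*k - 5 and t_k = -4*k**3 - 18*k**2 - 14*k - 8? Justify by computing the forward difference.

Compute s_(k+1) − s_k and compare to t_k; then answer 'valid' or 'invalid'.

s_(k+1) = -k**4 - 8*k**3 - 17*k**2 - 18*k - 13
s_(k+1) − s_k = -4*k**3 - 18*k**2 - 14*k - 8
(s_(k+1) − s_k) − t_k = 0

valid; difference matches t_k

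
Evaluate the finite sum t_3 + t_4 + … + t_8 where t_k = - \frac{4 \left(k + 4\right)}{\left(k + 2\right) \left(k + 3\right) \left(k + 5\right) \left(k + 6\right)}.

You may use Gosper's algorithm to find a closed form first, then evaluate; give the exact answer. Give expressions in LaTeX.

The ratio is (k + 2)*(k + 5)**2/((k + 4)**2*(k + 7)).
Factor: A=k + 2; B=k + 7; C=k**2 + 8*k + 16.
Set up (k + 2)·f(k+1) − (k + 6)·f(k) − (k**2 + 8*k + 16) = 0.
Bound: deg f ≤ 4.
A polynomial solution: f(k) = k*(k + 3)*(k + 4)*(k + 7)/20.
Then R = B(k−1)f/C = k*(k + 3)*(k + 6)*(k + 7)/(20*(k + 4)), so s_k = R(k)·t_k = k*(-k - 7)/(5*(k**2 + 7*k + 10)).
Check: Δs_k = 4*(-k - 4)/(k**4 + 16*k**3 + 91*k**2 + 216*k + 180). ✓
Evaluate s at k=9 and k=3: -72/385 and -3/20; difference -57/1540.

Σ = -57/1540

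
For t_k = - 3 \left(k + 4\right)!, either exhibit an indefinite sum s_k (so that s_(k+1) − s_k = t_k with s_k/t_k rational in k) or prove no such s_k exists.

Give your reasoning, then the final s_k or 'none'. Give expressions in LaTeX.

Ratio r(k) = k + 5.
So A=k + 5 and B=1, with C=1.
Need (k + 5)·f(k+1) − (1)·f(k) = 1.
From deg A=1, deg B=0, deg C=0: d=-1.
Negative degree bound (-1): no f exists, t_k not Gosper-summable.

none — t_k is not Gosper-summable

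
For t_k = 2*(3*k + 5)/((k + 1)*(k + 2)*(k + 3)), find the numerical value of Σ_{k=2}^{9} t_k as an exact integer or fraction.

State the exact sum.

t_(k+1)/t_k = (k + 1)*(3*k + 8)/((k + 4)*(3*k + 5)).
So A=k + 1 and B=k + 4, with C=k + 5/3.
Set up (k + 1)·f(k+1) − (k + 3)·f(k) − (k + 5/3) = 0.
From deg A=1, deg B=1, deg C=1: d=2.
Match coefficients ⇒ f(k) = k*(2*k + 3)/3.
So s_k = (B(k−1)f/C)·t_k = (k*(k + 3)*(2*k + 3)/(3*k + 5))·t_k = 2*k*(2*k + 3)/((k + 1)*(k + 2)).
s_(k+1) − s_k = 2*(3*k + 5)/(k**3 + 6*k**2 + 11*k + 6) = t_k.
Σ_(k=2)^(9) t_k = s_(10) − s_(2) = 115/33 − (7/3) = 38/33.

Σ = 38/33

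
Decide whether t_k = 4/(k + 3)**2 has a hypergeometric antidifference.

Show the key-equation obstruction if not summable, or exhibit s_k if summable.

No — the linear system for f has no solution.

Compute t_(k+1)/t_k: get (k + 3)**2/(k + 4)**2.
Factor: A=k**2 + 6*k + 9; B=k**2 + 8*k + 16; C=1.
Key eq: (k**2 + 6*k + 9)·f(k+1) = (k**2 + 6*k + 9)·f(k) + (1).
Bound: deg f ≤ 0.
f = c0 ⇒ A·f(k+1) − B(k−1)·f(k) − C = -1. The system {-1 = 0} is inconsistent; no antidifference.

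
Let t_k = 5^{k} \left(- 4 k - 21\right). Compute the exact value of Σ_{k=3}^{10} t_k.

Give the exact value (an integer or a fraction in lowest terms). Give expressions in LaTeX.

Ratio r(k) = 5*(4*k + 25)/(4*k + 21).
Normal form (A,B,C) = (5, 1, k + 21/4).
f must satisfy (5)·f(k+1) − (1)·f(k) = k + 21/4.
Bound: deg f ≤ 1.
A polynomial solution: f(k) = (k + 4)/4.
So s_k = (B(k−1)f/C)·t_k = ((k + 4)/(4*k + 21))·t_k = 5**k*(-k - 4).
Check: Δs_k = 5**k*(-4*k - 21). ✓
Evaluate s at k=11 and k=3: -732421875 and -875; difference -732421000.

Σ = -732421000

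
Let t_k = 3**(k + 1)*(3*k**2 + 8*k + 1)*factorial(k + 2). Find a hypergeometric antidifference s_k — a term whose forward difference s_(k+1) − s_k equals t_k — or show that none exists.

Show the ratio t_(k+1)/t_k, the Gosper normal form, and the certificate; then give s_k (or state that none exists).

r(k) = 3*(3*k**3 + 23*k**2 + 54*k + 36)/(3*k**2 + 8*k + 1) after simplifying.
Factor: A=3*k + 9; B=1; C=k**2 + 8*k/3 + 1/3.
Solve (3*k + 9)·f(k+1) − (1)·f(k) = k**2 + 8*k/3 + 1/3.
Degrees (1,0,2) ⇒ d ≤ 1.
A polynomial solution: f(k) = (k - 1)/3.
Get s_k = R·t_k = 3**(k + 1)*(k - 1)*factorial(k + 2) with R(k) = B(k−1)f(k)/C(k) = (k - 1)/(3*k**2 + 8*k + 1).
Δs = 3**(k + 1)*(3*k**2 + 8*k + 1)*factorial(k + 2), as required.

s_k = 3**(k + 1)*(k - 1)*factorial(k + 2)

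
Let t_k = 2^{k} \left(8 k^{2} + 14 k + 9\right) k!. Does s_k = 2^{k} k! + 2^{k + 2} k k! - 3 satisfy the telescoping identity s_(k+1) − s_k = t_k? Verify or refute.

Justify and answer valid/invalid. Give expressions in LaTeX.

s_(k+1) = 8*2**k*k**2*factorial(k) + 18*2**k*k*factorial(k) + 10*2**k*factorial(k) - 3
s_(k+1) − s_k = 2**k*(8*k**2 + 14*k + 9)*factorial(k)
(s_(k+1) − s_k) − t_k = 0

valid; difference matches t_k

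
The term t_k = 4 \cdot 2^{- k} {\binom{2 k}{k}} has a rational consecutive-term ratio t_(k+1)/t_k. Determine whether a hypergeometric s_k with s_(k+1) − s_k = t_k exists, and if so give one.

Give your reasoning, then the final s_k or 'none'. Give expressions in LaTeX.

The ratio is (2*k + 1)/(k + 1).
Factor: A=2*k + 1; B=k + 1; C=1.
f must satisfy (2*k + 1)·f(k+1) − (k)·f(k) = 1.
deg f ≤ -1 (via 1,1,0).
Bound -1 < 0, so the key equation has no polynomial solution.

none — t_k is not Gosper-summable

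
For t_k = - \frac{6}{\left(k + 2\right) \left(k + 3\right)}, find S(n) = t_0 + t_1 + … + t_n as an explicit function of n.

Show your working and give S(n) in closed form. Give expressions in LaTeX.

S(n) = \frac{3 \left(- n - 1\right)}{n + 3}

r(k) = (k + 2)/(k + 4) after simplifying.
So A=k + 2 and B=k + 4, with C=1.
f must satisfy (k + 2)·f(k+1) − (k + 3)·f(k) = 1.
d = 1 from the (1,1,0) case.
Solve for f: f(k) = k/2 (degree 1 ≤ 1).
Get s_k = R·t_k = -3*k/(k + 2) with R(k) = B(k−1)f(k)/C(k) = k*(k + 3)/2.
Check: Δs_k = -6/(k**2 + 5*k + 6). ✓
Evaluate: s_(n+1) = 3*(-n - 1)/(n + 3); subtract s_(0) = 0 ⇒ S(n) = 3*(-n - 1)/(n + 3).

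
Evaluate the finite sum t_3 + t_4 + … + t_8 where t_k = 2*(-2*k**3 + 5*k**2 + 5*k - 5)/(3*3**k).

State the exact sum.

Σ = -6140/6561

The ratio is (2*k**3 + k**2 - 9*k - 3)/(3*(2*k**3 - 5*k**2 - 5*k + 5)).
Take A(k)=1/3, B(k)=1, C(k)=k**3 - 5*k**2/2 - 5*k/2 + 5/2.
Set up (1/3)·f(k+1) − (1)·f(k) − (k**3 - 5*k**2/2 - 5*k/2 + 5/2) = 0.
Degrees (0,0,3) ⇒ d ≤ 3.
Solve for f: f(k) = -3*(2*k**3 - 2*k**2 - 4*k + 3)/4 (degree 3 ≤ 3).
Then R = B(k−1)f/C = -3*(2*k**3 - 2*k**2 - 4*k + 3)/(2*(2*k**3 - 5*k**2 - 5*k + 5)), so s_k = R(k)·t_k = (2*k**3 - 2*k**2 - 4*k + 3)/3**k.
Check: Δs_k = 2*(-2*k**3 + 5*k**2 + 5*k - 5)/(3*3**k). ✓
Telescoping: Σ = s_(9) − s_(3) = 421/6561 − (1) = -6140/6561.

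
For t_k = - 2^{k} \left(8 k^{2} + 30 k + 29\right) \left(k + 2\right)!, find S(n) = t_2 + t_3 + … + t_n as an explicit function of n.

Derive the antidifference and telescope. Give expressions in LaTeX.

S(n) = - 8 \cdot 2^{n} n \left(n + 3\right)! - 10 \cdot 2^{n} \left(n + 3\right)! + 864

Step 1: r(k) = 2*(8*k**3 + 70*k**2 + 205*k + 201)/(8*k**2 + 30*k + 29).
Normal form (A,B,C) = (2*k + 6, 1, k**2 + 15*k/4 + 29/8).
Need (2*k + 6)·f(k+1) − (1)·f(k) = k**2 + 15*k/4 + 29/8.
Degrees (1,0,2) ⇒ d ≤ 1.
Coefficient equations give f(k) = (4*k + 1)/8.
So s_k = (B(k−1)f/C)·t_k = ((4*k + 1)/(8*k**2 + 30*k + 29))·t_k = -2**k*(4*k + 1)*factorial(k + 2).
s_(k+1) − s_k = -2**k*(8*k**2 + 30*k + 29)*factorial(k + 2) = t_k.
s_(n+1) = -2**(n + 1)*(4*n + 5)*factorial(n + 3) and s_(2) = -864, so S(n) = -8*2**n*n*factorial(n + 3) - 10*2**n*factorial(n + 3) + 864.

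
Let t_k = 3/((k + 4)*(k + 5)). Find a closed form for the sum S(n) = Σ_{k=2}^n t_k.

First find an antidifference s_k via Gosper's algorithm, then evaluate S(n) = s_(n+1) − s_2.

Compute t_(k+1)/t_k: get (k + 4)/(k + 6).
Factor: A=k + 4; B=k + 6; C=1.
Set up (k + 4)·f(k+1) − (k + 5)·f(k) − (1) = 0.
From deg A=1, deg B=1, deg C=0: d=1.
A polynomial solution: f(k) = k/4.
R(k) = B(k−1)·f(k)/C(k) = k*(k + 5)/4; s_k = R·t_k = 3*k/(4*(k + 4)).
Check: Δs_k = 3/(k**2 + 9*k + 20). ✓
Telescope: S(n) = s_(n+1) − s_(2) = 3*(n + 1)/(4*(n + 5)) − (1/4) = (n - 1)/(2*(n + 5)).

S(n) = (n - 1)/(2*(n + 5))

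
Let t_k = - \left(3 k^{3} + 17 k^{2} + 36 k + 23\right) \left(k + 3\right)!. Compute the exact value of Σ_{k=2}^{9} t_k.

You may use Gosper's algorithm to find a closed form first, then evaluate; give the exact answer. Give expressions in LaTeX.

Σ = -1998873674760

Ratio r(k) = (3*k**4 + 38*k**3 + 183*k**2 + 395*k + 316)/(3*k**3 + 17*k**2 + 36*k + 23).
Take A(k)=k + 4, B(k)=1, C(k)=k**3 + 17*k**2/3 + 12*k + 23/3.
Set up (k + 4)·f(k+1) − (1)·f(k) − (k**3 + 17*k**2/3 + 12*k + 23/3) = 0.
From deg A=1, deg B=0, deg C=3: d=2.
Solve for f: f(k) = (3*k**2 + 2*k + 1)/3 (degree 2 ≤ 2).
Get s_k = R·t_k = -(3*k**2 + 2*k + 1)*factorial(k + 3) with R(k) = B(k−1)f(k)/C(k) = (3*k**2 + 2*k + 1)/(3*k**3 + 17*k**2 + 36*k + 23).
Check: Δs_k = -(3*k**3 + 17*k**2 + 36*k + 23)*factorial(k + 3). ✓
Telescoping: Σ = s_(10) − s_(2) = -1998873676800 − (-2040) = -1998873674760.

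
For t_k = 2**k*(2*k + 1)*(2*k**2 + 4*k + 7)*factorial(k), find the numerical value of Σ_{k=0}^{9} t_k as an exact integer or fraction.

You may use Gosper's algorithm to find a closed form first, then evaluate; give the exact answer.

Σ = 754325913597

Compute t_(k+1)/t_k: get 2*(4*k**4 + 26*k**3 + 72*k**2 + 89*k + 39)/(4*k**3 + 10*k**2 + 18*k + 7).
Gosper form: A/B · C(k+1)/C(k) with A=2*k + 2, B=1, C=k**3 + 5*k**2/2 + 9*k/2 + 7/4.
Key eq: (2*k + 2)·f(k+1) = (1)·f(k) + (k**3 + 5*k**2/2 + 9*k/2 + 7/4).
From deg A=1, deg B=0, deg C=3: d=2.
Coefficient equations give f(k) = (2*k**2 + 3)/4.
Then R = B(k−1)f/C = (2*k**2 + 3)/((2*k + 1)*(2*k**2 + 4*k + 7)), so s_k = R(k)·t_k = 2**k*(2*k**2 + 3)*factorial(k).
Check: Δs_k = 2**k*(2*k + 1)*(2*k**2 + 4*k + 7)*factorial(k). ✓
Σ_(k=0)^(9) t_k = s_(10) − s_(0) = 754325913600 − (3) = 754325913597.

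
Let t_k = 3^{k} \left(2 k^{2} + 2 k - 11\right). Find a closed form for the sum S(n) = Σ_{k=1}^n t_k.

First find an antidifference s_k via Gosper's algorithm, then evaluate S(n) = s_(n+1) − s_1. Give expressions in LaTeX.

S(n) = 3 \cdot 3^{n} n^{2} - 15 \cdot 3^{n} + 15

The ratio is 3*(2*k**2 + 6*k - 7)/(2*k**2 + 2*k - 11).
Factor: A=3; B=1; C=k**2 + k - 11/2.
Need (3)·f(k+1) − (1)·f(k) = k**2 + k - 11/2.
Bound: deg f ≤ 2.
A polynomial solution: f(k) = (k**2 - 2*k - 4)/2.
Certificate R = B(k−1)f/C = (k**2 - 2*k - 4)/(2*k**2 + 2*k - 11) gives s_k = 3**k*(k**2 - 2*k - 4).
Check: Δs_k = 3**k*(2*k**2 + 2*k - 11). ✓
Telescope: S(n) = s_(n+1) − s_(1) = 3**(n + 1)*(n**2 - 5) − (-15) = 3*3**n*n**2 - 15*3**n + 15.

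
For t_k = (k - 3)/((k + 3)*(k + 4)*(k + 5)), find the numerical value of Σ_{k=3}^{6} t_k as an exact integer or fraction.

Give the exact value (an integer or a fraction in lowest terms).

The ratio is (k - 2)*(k + 3)/((k - 3)*(k + 6)).
Normal form (A,B,C) = (k + 3, k + 6, k - 3).
Need (k + 3)·f(k+1) − (k + 5)·f(k) = k - 3.
deg f ≤ 2 (via 1,1,1).
Solving with deg f ≤ 2: f(k) = -k.
Certificate R = B(k−1)f/C = -k*(k + 5)/(k - 3) gives s_k = -k/((k + 3)*(k + 4)).
Check: Δs_k = (k - 3)/(k**3 + 12*k**2 + 47*k + 60). ✓
Sum = s_(7) − s_(3); s_(7) = -7/110, s_(3) = -1/14 ⇒ 3/385.

Σ = 3/385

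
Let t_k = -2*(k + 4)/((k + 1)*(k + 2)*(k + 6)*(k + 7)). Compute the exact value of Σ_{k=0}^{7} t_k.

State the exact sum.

Σ = -10/63

Step 1: r(k) = (k + 1)*(k + 5)*(k + 6)/((k + 3)*(k + 4)*(k + 8)).
Factor: A=k + 1; B=k + 8; C=k**4 + 16*k**3 + 95*k**2 + 248*k + 240.
Key eq: (k + 1)·f(k+1) = (k + 7)·f(k) + (k**4 + 16*k**3 + 95*k**2 + 248*k + 240).
d = 6 from the (1,1,4) case.
Coefficient equations give f(k) = k*(k + 2)*(k + 3)*(k + 4)*(k + 5)*(k + 7)/12.
Get s_k = R·t_k = k*(-k - 7)/(6*(k**2 + 7*k + 6)) with R(k) = B(k−1)f(k)/C(k) = k*(k + 2)*(k + 7)**2/(12*(k + 4)).
s_(k+1) − s_k = 2*(-k - 4)/(k**4 + 16*k**3 + 83*k**2 + 152*k + 84) = t_k.
Σ_(k=0)^(7) t_k = s_(8) − s_(0) = -10/63 − (0) = -10/63.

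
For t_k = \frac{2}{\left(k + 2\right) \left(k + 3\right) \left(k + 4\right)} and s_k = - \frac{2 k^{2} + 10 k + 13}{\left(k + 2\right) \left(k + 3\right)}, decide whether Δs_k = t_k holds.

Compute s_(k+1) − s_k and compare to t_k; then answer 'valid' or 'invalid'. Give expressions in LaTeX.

valid; difference matches t_k

s_(k+1) = (-10*k - 2*(k + 1)**2 - 23)/((k + 3)*(k + 4))
s_(k+1) − s_k = 2/(k**3 + 9*k**2 + 26*k + 24)
(s_(k+1) − s_k) − t_k = 0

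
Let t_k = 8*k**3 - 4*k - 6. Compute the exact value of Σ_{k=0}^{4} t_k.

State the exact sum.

Ratio r(k) = (2*k - 4*(k + 1)**3 + 5)/(-4*k**3 + 2*k + 3).
Take A(k)=1, B(k)=1, C(k)=k**3 - k/2 - 3/4.
Set up (1)·f(k+1) − (1)·f(k) − (k**3 - k/2 - 3/4) = 0.
From deg A=0, deg B=0, deg C=3: d=4.
Solve for f: f(k) = k*(k**3 - 2*k**2 - 2)/4 (degree 4 ≤ 4).
So s_k = (B(k−1)f/C)·t_k = (k*(k**3 - 2*k**2 - 2)/(4*k**3 - 2*k - 3))·t_k = 2*k*(k**3 - 2*k**2 - 2).
Check: Δs_k = 8*k**3 - 4*k - 6. ✓
Evaluate s at k=5 and k=0: 730 and 0; difference 730.

Σ = 730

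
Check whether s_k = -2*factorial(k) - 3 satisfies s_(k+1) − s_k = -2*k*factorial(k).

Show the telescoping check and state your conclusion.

s_(k+1) = -2*k*factorial(k) - 2*factorial(k) - 3
s_(k+1) − s_k = -2*k*factorial(k)
(s_(k+1) − s_k) − t_k = 0

Valid: the claim telescopes to t_k.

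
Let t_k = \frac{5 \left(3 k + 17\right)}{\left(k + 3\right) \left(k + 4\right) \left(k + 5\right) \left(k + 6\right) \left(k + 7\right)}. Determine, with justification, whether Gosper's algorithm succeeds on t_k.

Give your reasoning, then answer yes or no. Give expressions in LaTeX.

Yes. s_k = \frac{5 k \left(k^{2} + 13 k + 54\right)}{72 \left(k^{3} + 13 k^{2} + 54 k + 72\right)}.

r(k) = (k + 3)*(3*k + 20)/((k + 8)*(3*k + 17)) after simplifying.
A = k + 3, B = k + 8, C = k + 17/3.
f must satisfy (k + 3)·f(k+1) − (k + 7)·f(k) = k + 17/3.
deg f ≤ 4 (via 1,1,1).
A polynomial solution: f(k) = k*(k + 5)*(k**2 + 13*k + 54)/216.
R(k) = B(k−1)·f(k)/C(k) = k*(k + 5)*(k + 7)*(k**2 + 13*k + 54)/(72*(3*k + 17)); s_k = R·t_k = 5*k*(k**2 + 13*k + 54)/(72*(k**3 + 13*k**2 + 54*k + 72)).
Check: Δs_k = 5*(3*k + 17)/(k**5 + 25*k**4 + 245*k**3 + 1175*k**2 + 2754*k + 2520). ✓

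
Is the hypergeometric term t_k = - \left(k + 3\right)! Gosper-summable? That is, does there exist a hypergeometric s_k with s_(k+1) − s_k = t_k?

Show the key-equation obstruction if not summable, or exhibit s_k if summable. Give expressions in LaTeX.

No; the degree bound rules out any f.

t_(k+1)/t_k = k + 4.
Take A(k)=k + 4, B(k)=1, C(k)=1.
Set up (k + 4)·f(k+1) − (1)·f(k) − (1) = 0.
Bound: deg f ≤ -1.
Negative degree bound (-1): no f exists, t_k not Gosper-summable.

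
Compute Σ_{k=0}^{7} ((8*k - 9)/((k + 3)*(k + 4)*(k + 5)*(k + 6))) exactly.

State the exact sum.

Σ = -1/390

t_(k+1)/t_k = (k + 3)*(8*k - 1)/((k + 7)*(8*k - 9)).
Factor: A=k + 3; B=k + 7; C=k - 9/8.
Set up (k + 3)·f(k+1) − (k + 6)·f(k) − (k - 9/8) = 0.
Bound: deg f ≤ 3.
Solve for f: f(k) = k*(k**2 + 12*k - 193)/480 (degree 3 ≤ 3).
Get s_k = R·t_k = k*(k**2 + 12*k - 193)/(60*(k + 3)*(k + 4)*(k + 5)) with R(k) = B(k−1)f(k)/C(k) = k*(k + 6)*(k**2 + 12*k - 193)/(60*(8*k - 9)).
Verify: (8*k - 9)/(k**4 + 18*k**3 + 119*k**2 + 342*k + 360) matches t_k.
Σ_(k=0)^(7) t_k = s_(8) − s_(0) = -1/390 − (0) = -1/390.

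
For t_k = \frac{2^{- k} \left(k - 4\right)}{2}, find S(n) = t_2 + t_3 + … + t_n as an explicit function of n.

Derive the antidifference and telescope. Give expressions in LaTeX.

S(n) = 2^{- n - 2} \left(- 2^{n} - 2 n + 4\right)

The ratio is (k - 3)/(2*(k - 4)).
Gosper form: A/B · C(k+1)/C(k) with A=1/2, B=1, C=k - 4.
Solve (1/2)·f(k+1) − (1)·f(k) = k - 4.
Bound: deg f ≤ 1.
Solve for f: f(k) = -2*(k - 3) (degree 1 ≤ 1).
So s_k = (B(k−1)f/C)·t_k = (-2*(k - 3)/(k - 4))·t_k = (3 - k)/2**k.
Δs = (k - 4)/(2*2**k), as required.
s_(n+1) = 2**(-n - 1)*(2 - n) and s_(2) = 1/4, so S(n) = 2**(-n - 2)*(-2**n - 2*n + 4).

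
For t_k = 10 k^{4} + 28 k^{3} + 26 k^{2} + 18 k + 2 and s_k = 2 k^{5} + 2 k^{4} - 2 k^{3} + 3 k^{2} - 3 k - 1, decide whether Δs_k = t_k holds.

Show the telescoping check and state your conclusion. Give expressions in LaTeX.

s_(k+1) = 2*k**5 + 12*k**4 + 26*k**3 + 29*k**2 + 15*k + 1
s_(k+1) − s_k = 10*k**4 + 28*k**3 + 26*k**2 + 18*k + 2
(s_(k+1) − s_k) − t_k = 0

Valid: the claim telescopes to t_k.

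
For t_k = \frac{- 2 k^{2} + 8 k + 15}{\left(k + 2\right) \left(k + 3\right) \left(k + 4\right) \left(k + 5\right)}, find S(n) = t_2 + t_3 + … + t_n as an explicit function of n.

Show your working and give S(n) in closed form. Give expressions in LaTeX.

S(n) = \frac{- 7 n^{3} + 156 n^{2} + 271 n - 420}{120 \left(n^{3} + 12 n^{2} + 47 n + 60\right)}

Compute t_(k+1)/t_k: get (2*k**3 - 29*k - 42)/(2*k**3 + 4*k**2 - 63*k - 90).
Gosper form: A/B · C(k+1)/C(k) with A=k + 2, B=k + 6, C=k**2 - 4*k - 15/2.
Set up (k + 2)·f(k+1) − (k + 5)·f(k) − (k**2 - 4*k - 15/2) = 0.
Bound: deg f ≤ 3.
Solve for f: f(k) = -k*(k**2 + 25*k + 34)/16 (degree 3 ≤ 3).
Certificate R = B(k−1)f/C = -k*(k + 5)*(k**2 + 25*k + 34)/(8*(2*k**2 - 8*k - 15)) gives s_k = k*(k**2 + 25*k + 34)/(8*(k + 2)*(k + 3)*(k + 4)).
Δs = (-2*k**2 + 8*k + 15)/(k**4 + 14*k**3 + 71*k**2 + 154*k + 120), as required.
Σ_(k=2)^n t_k = s_(n+1) − s_(2) = ((n**3 + 28*n**2 + 87*n + 60)/(8*(n**3 + 12*n**2 + 47*n + 60))) − (11/60), i.e. (-7*n**3 + 156*n**2 + 271*n - 420)/(120*(n**3 + 12*n**2 + 47*n + 60)).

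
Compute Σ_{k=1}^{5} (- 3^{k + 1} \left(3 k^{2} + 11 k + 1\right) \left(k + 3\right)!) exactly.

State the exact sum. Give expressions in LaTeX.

t_(k+1)/t_k = 3*(3*k**3 + 29*k**2 + 83*k + 60)/(3*k**2 + 11*k + 1).
Normal form (A,B,C) = (3*k + 12, 1, k**2 + 11*k/3 + 1/3).
Key eq: (3*k + 12)·f(k+1) = (1)·f(k) + (k**2 + 11*k/3 + 1/3).
d = 1 from the (1,0,2) case.
Coefficient equations give f(k) = (k - 1)/3.
Get s_k = R·t_k = -3**(k + 1)*(k - 1)*factorial(k + 3) with R(k) = B(k−1)f(k)/C(k) = (k - 1)/(3*k**2 + 11*k + 1).
Check: Δs_k = -3**(k + 1)*(3*k**2 + 11*k + 1)*factorial(k + 3). ✓
Sum = s_(6) − s_(1); s_(6) = -3968092800, s_(1) = 0 ⇒ -3968092800.

Σ = -3968092800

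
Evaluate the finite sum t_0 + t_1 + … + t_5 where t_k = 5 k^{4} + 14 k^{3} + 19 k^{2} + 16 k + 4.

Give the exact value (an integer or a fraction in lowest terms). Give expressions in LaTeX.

t_(k+1)/t_k = (5*k**4 + 34*k**3 + 91*k**2 + 116*k + 58)/(5*k**4 + 14*k**3 + 19*k**2 + 16*k + 4).
A = 1, B = 1, C = k**4 + 14*k**3/5 + 19*k**2/5 + 16*k/5 + 4/5.
Set up (1)·f(k+1) − (1)·f(k) − (k**4 + 14*k**3/5 + 19*k**2/5 + 16*k/5 + 4/5) = 0.
d = 5 from the (0,0,4) case.
A polynomial solution: f(k) = k*(k**4 + k**3 + k**2 + 2*k - 1)/5.
So s_k = (B(k−1)f/C)·t_k = (k*(k**4 + k**3 + k**2 + 2*k - 1)/(5*k**4 + 14*k**3 + 19*k**2 + 16*k + 4))·t_k = k*(k**4 + k**3 + k**2 + 2*k - 1).
Verify: 5*k**4 + 14*k**3 + 19*k**2 + 16*k + 4 matches t_k.
Sum = s_(6) − s_(0); s_(6) = 9354, s_(0) = 0 ⇒ 9354.

Σ = 9354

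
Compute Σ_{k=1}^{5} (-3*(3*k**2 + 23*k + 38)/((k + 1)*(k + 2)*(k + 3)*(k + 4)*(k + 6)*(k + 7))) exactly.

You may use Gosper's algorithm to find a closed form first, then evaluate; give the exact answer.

Σ = -25/504

t_(k+1)/t_k = (k + 1)*(k + 6)*(23*k + 3*(k + 1)**2 + 61)/((k + 5)*(k + 8)*(3*k**2 + 23*k + 38)).
A = k + 1, B = k + 8, C = k**3 + 38*k**2/3 + 51*k + 190/3.
Need (k + 1)·f(k+1) − (k + 7)·f(k) = k**3 + 38*k**2/3 + 51*k + 190/3.
Degrees (1,1,3) ⇒ d ≤ 6.
Solving with deg f ≤ 6: f(k) = k*(k + 2)*(k + 4)*(k + 5)*(k**2 + 10*k + 27)/54.
Get s_k = R·t_k = k*(-k**2 - 10*k - 27)/(6*(k**3 + 10*k**2 + 27*k + 18)) with R(k) = B(k−1)f(k)/C(k) = k*(k + 2)*(k + 4)*(k + 7)*(k**2 + 10*k + 27)/(18*(3*k**2 + 23*k + 38)).
Δs = 3*(-3*k**2 - 23*k - 38)/(k**6 + 23*k**5 + 207*k**4 + 925*k**3 + 2144*k**2 + 2412*k + 1008), as required.
Telescoping: Σ = s_(6) − s_(1) = -41/252 − (-19/168) = -25/504.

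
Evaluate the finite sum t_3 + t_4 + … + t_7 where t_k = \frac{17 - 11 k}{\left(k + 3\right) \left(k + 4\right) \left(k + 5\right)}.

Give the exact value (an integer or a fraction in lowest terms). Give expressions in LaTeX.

Compute t_(k+1)/t_k: get (k + 3)*(11*k - 6)/((k + 6)*(11*k - 17)).
So A=k + 3 and B=k + 6, with C=k - 17/11.
Solve (k + 3)·f(k+1) − (k + 5)·f(k) = k - 17/11.
deg f ≤ 2 (via 1,1,1).
A polynomial solution: f(k) = k*(2*k - 19)/33.
Certificate R = B(k−1)f/C = k*(k + 5)*(2*k - 19)/(3*(11*k - 17)) gives s_k = k*(19 - 2*k)/(3*(k + 3)*(k + 4)).
s_(k+1) − s_k = (17 - 11*k)/(k**3 + 12*k**2 + 47*k + 60) = t_k.
Evaluate s at k=8 and k=3: 2/33 and 13/42; difference -115/462.

Σ = -115/462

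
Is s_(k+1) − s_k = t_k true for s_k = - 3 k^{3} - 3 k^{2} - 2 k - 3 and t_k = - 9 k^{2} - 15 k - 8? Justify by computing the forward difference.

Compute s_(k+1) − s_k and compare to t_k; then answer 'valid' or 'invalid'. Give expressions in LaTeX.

s_(k+1) = -3*k**3 - 12*k**2 - 17*k - 11
s_(k+1) − s_k = -9*k**2 - 15*k - 8
(s_(k+1) − s_k) − t_k = 0

Valid — Δs_k = t_k.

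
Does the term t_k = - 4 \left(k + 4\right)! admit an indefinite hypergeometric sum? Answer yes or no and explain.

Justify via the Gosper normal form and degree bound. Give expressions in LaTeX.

No — negative degree bound, so no certificate f.

The ratio is k + 5.
Factor: A=k + 5; B=1; C=1.
Set up (k + 5)·f(k+1) − (1)·f(k) − (1) = 0.
deg f ≤ -1 (via 1,0,0).
Bound -1 < 0, so the key equation has no polynomial solution.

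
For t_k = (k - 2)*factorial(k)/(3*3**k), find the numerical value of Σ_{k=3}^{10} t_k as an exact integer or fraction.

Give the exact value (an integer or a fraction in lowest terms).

r(k) = (k**2 - 1)/(3*(k - 2)) after simplifying.
Take A(k)=k/3 + 1/3, B(k)=1, C(k)=k - 2.
Key eq: (k/3 + 1/3)·f(k+1) = (1)·f(k) + (k - 2).
Degrees (1,0,1) ⇒ d ≤ 0.
Solving with deg f ≤ 0: f(k) = 3.
Certificate R = B(k−1)f/C = 3/(k - 2) gives s_k = factorial(k)/3**k.
Check: Δs_k = (k - 2)*factorial(k)/(3*3**k). ✓
Telescoping: Σ = s_(11) − s_(3) = 492800/2187 − (2/9) = 492314/2187.

Σ = 492314/2187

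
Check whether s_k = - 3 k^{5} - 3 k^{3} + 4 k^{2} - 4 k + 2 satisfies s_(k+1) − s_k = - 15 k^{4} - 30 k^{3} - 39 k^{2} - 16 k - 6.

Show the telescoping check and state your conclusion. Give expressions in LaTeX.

Valid: the claim telescopes to t_k.

s_(k+1) = -4*k - 3*(k + 1)**5 - 3*(k + 1)**3 + 4*(k + 1)**2 - 2
s_(k+1) − s_k = -15*k**4 - 30*k**3 - 39*k**2 - 16*k - 6
(s_(k+1) − s_k) − t_k = 0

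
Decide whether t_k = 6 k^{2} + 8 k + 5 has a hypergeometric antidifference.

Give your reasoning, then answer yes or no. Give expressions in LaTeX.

The ratio is (6*k**2 + 20*k + 19)/(6*k**2 + 8*k + 5).
Gosper form: A/B · C(k+1)/C(k) with A=1, B=1, C=k**2 + 4*k/3 + 5/6.
Need (1)·f(k+1) − (1)·f(k) = k**2 + 4*k/3 + 5/6.
Bound: deg f ≤ 3.
Solve for f: f(k) = k*(2*k**2 + k + 2)/6 (degree 3 ≤ 3).
Get s_k = R·t_k = k*(2*k**2 + k + 2) with R(k) = B(k−1)f(k)/C(k) = k*(2*k**2 + k + 2)/(6*k**2 + 8*k + 5).
Check: Δs_k = 6*k**2 + 8*k + 5. ✓

Yes. s_k = k \left(2 k^{2} + k + 2\right).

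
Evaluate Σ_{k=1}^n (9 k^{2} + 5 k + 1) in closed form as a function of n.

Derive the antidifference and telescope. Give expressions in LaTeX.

S(n) = n \left(3 n^{2} + 7 n + 5\right)

t_(k+1)/t_k = (9*k**2 + 23*k + 15)/(9*k**2 + 5*k + 1).
Factor: A=1; B=1; C=k**2 + 5*k/9 + 1/9.
Solve (1)·f(k+1) − (1)·f(k) = k**2 + 5*k/9 + 1/9.
From deg A=0, deg B=0, deg C=2: d=3.
A polynomial solution: f(k) = k**2*(3*k - 2)/9.
Get s_k = R·t_k = k**2*(3*k - 2) with R(k) = B(k−1)f(k)/C(k) = k**2*(3*k - 2)/(9*k**2 + 5*k + 1).
Check: Δs_k = 9*k**2 + 5*k + 1. ✓
Σ_(k=1)^n t_k = s_(n+1) − s_(1) = (3*n**3 + 7*n**2 + 5*n + 1) − (1), i.e. n*(3*n**2 + 7*n + 5).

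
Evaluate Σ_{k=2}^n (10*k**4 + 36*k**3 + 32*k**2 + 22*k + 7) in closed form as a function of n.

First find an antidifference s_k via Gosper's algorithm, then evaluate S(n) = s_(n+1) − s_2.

S(n) = 2*n**5 + 14*n**4 + 32*n**3 + 36*n**2 + 23*n - 107

Ratio r(k) = (10*k**4 + 76*k**3 + 200*k**2 + 234*k + 107)/(10*k**4 + 36*k**3 + 32*k**2 + 22*k + 7).
A = 1, B = 1, C = k**4 + 18*k**3/5 + 16*k**2/5 + 11*k/5 + 7/10.
Need (1)·f(k+1) − (1)·f(k) = k**4 + 18*k**3/5 + 16*k**2/5 + 11*k/5 + 7/10.
d = 5 from the (0,0,4) case.
Coefficient equations give f(k) = k*(2*k**4 + 4*k**3 - 4*k**2 + 4*k + 1)/10.
Then R = B(k−1)f/C = k*(2*k**4 + 4*k**3 - 4*k**2 + 4*k + 1)/(10*k**4 + 36*k**3 + 32*k**2 + 22*k + 7), so s_k = R(k)·t_k = k*(2*k**4 + 4*k**3 - 4*k**2 + 4*k + 1).
Check: Δs_k = 10*k**4 + 36*k**3 + 32*k**2 + 22*k + 7. ✓
s_(n+1) = 2*n**5 + 14*n**4 + 32*n**3 + 36*n**2 + 23*n + 7 and s_(2) = 114, so S(n) = 2*n**5 + 14*n**4 + 32*n**3 + 36*n**2 + 23*n - 107.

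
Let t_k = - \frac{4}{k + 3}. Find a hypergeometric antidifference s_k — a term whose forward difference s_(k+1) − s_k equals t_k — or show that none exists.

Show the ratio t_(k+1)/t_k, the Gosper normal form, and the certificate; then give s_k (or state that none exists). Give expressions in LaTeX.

none (Gosper's algorithm certifies no s_k)

The ratio is (k + 3)/(k + 4).
So A=k + 3 and B=k + 4, with C=1.
Key eq: (k + 3)·f(k+1) = (k + 3)·f(k) + (1).
From deg A=1, deg B=1, deg C=0: d=0.
f = c0 ⇒ A·f(k+1) − B(k−1)·f(k) − C = -1. The system {-1 = 0} is inconsistent; no antidifference.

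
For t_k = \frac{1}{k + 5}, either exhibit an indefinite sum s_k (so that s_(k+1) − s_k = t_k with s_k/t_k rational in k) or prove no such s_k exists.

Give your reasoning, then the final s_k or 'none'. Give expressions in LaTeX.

none (Gosper's algorithm certifies no s_k)

Step 1: r(k) = (k + 5)/(k + 6).
So A=k + 5 and B=k + 6, with C=1.
f must satisfy (k + 5)·f(k+1) − (k + 5)·f(k) = 1.
From deg A=1, deg B=1, deg C=0: d=0.
Generic f = c0 gives residual -1; -1 = 0 cannot hold, so t_k is not Gosper-summable.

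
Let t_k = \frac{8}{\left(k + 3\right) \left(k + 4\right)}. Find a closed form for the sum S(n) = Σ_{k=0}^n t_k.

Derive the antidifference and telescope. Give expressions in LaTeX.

Ratio r(k) = (k + 3)/(k + 5).
So A=k + 3 and B=k + 5, with C=1.
Key eq: (k + 3)·f(k+1) = (k + 4)·f(k) + (1).
d = 1 from the (1,1,0) case.
Solve for f: f(k) = k/3 (degree 1 ≤ 1).
So s_k = (B(k−1)f/C)·t_k = (k*(k + 4)/3)·t_k = 8*k/(3*(k + 3)).
Verify: 8/(k**2 + 7*k + 12) matches t_k.
Σ_(k=0)^n t_k = s_(n+1) − s_(0) = (8*(n + 1)/(3*(n + 4))) − (0), i.e. 8*(n + 1)/(3*(n + 4)).

S(n) = \frac{8 \left(n + 1\right)}{3 \left(n + 4\right)}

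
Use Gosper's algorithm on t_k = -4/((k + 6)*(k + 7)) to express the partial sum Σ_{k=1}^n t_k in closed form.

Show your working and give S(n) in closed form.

S(n) = -4*n/(7*n + 49)

Ratio r(k) = (k + 6)/(k + 8).
A = k + 6, B = k + 8, C = 1.
Key eq: (k + 6)·f(k+1) = (k + 7)·f(k) + (1).
Degrees (1,1,0) ⇒ d ≤ 1.
Coefficient equations give f(k) = k/6.
R(k) = B(k−1)·f(k)/C(k) = k*(k + 7)/6; s_k = R·t_k = -2*k/(3*k + 18).
Check: Δs_k = -4/(k**2 + 13*k + 42). ✓
Σ_(k=1)^n t_k = s_(n+1) − s_(1) = (2*(-n - 1)/(3*(n + 7))) − (-2/21), i.e. -4*n/(7*n + 49).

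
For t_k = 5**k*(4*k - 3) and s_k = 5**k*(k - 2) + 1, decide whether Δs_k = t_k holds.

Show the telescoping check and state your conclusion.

s_(k+1) = 5**(k + 1)*(k - 1) + 1
s_(k+1) − s_k = 5**k*(4*k - 3)
(s_(k+1) − s_k) − t_k = 0

valid; difference matches t_k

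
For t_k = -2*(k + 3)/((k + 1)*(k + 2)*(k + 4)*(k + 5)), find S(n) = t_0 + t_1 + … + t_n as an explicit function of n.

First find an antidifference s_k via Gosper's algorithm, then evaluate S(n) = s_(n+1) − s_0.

S(n) = (-n**2 - 7*n - 6)/(4*(n**2 + 7*n + 10))

Compute t_(k+1)/t_k: get (k + 1)*(k + 4)**2/((k + 3)**2*(k + 6)).
So A=k + 1 and B=k + 6, with C=k**2 + 6*k + 9.
Solve (k + 1)·f(k+1) − (k + 5)·f(k) = k**2 + 6*k + 9.
From deg A=1, deg B=1, deg C=2: d=4.
Match coefficients ⇒ f(k) = k*(k + 2)*(k + 3)*(k + 5)/8.
Then R = B(k−1)f/C = k*(k + 2)*(k + 5)**2/(8*(k + 3)), so s_k = R(k)·t_k = k*(-k - 5)/(4*(k**2 + 5*k + 4)).
Verify: 2*(-k - 3)/(k**4 + 12*k**3 + 49*k**2 + 78*k + 40) matches t_k.
Σ_(k=0)^n t_k = s_(n+1) − s_(0) = ((-n**2 - 7*n - 6)/(4*(n**2 + 7*n + 10))) − (0), i.e. (-n**2 - 7*n - 6)/(4*(n**2 + 7*n + 10)).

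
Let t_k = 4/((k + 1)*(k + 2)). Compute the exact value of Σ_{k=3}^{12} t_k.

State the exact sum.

Step 1: r(k) = (k + 1)/(k + 3).
So A=k + 1 and B=k + 3, with C=1.
Set up (k + 1)·f(k+1) − (k + 2)·f(k) − (1) = 0.
d = 1 from the (1,1,0) case.
A polynomial solution: f(k) = k.
Then R = B(k−1)f/C = k*(k + 2), so s_k = R(k)·t_k = 4*k/(k + 1).
Check: Δs_k = 4/(k**2 + 3*k + 2). ✓
Telescoping: Σ = s_(13) − s_(3) = 26/7 − (3) = 5/7.

Σ = 5/7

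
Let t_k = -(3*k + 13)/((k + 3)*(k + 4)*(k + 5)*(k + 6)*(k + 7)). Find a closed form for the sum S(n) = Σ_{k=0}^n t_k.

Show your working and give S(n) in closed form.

S(n) = (-n**3 - 17*n**2 - 94*n - 78)/(90*(n**3 + 17*n**2 + 94*n + 168))

r(k) = (k + 3)*(3*k + 16)/((k + 8)*(3*k + 13)) after simplifying.
Gosper form: A/B · C(k+1)/C(k) with A=k + 3, B=k + 8, C=k + 13/3.
f must satisfy (k + 3)·f(k+1) − (k + 7)·f(k) = k + 13/3.
From deg A=1, deg B=1, deg C=1: d=4.
Coefficient equations give f(k) = k*(k + 4)*(k**2 + 14*k + 63)/270.
Get s_k = R·t_k = k*(-k**2 - 14*k - 63)/(90*(k**3 + 14*k**2 + 63*k + 90)) with R(k) = B(k−1)f(k)/C(k) = k*(k + 4)*(k + 7)*(k**2 + 14*k + 63)/(90*(3*k + 13)).
Check: Δs_k = (-3*k - 13)/(k**5 + 25*k**4 + 245*k**3 + 1175*k**2 + 2754*k + 2520). ✓
s_(n+1) = (-n**3 - 17*n**2 - 94*n - 78)/(90*(n**3 + 17*n**2 + 94*n + 168)) and s_(0) = 0, so S(n) = (-n**3 - 17*n**2 - 94*n - 78)/(90*(n**3 + 17*n**2 + 94*n + 168)).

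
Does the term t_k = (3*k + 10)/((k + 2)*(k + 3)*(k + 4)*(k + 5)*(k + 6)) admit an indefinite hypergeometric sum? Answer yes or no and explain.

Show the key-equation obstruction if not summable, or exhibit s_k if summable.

Ratio r(k) = (k + 2)*(3*k + 13)/((k + 7)*(3*k + 10)).
Take A(k)=k + 2, B(k)=k + 7, C(k)=k + 10/3.
Set up (k + 2)·f(k+1) − (k + 6)·f(k) − (k + 10/3) = 0.
From deg A=1, deg B=1, deg C=1: d=4.
Solve for f: f(k) = k*(k + 3)*(k**2 + 11*k + 38)/120 (degree 4 ≤ 4).
Get s_k = R·t_k = k*(k**2 + 11*k + 38)/(40*(k**3 + 11*k**2 + 38*k + 40)) with R(k) = B(k−1)f(k)/C(k) = k*(k + 3)*(k + 6)*(k**2 + 11*k + 38)/(40*(3*k + 10)).
s_(k+1) − s_k = (3*k + 10)/(k**5 + 20*k**4 + 155*k**3 + 580*k**2 + 1044*k + 720) = t_k.

Yes. s_k = k*(k**2 + 11*k + 38)/(40*(k**3 + 11*k**2 + 38*k + 40)).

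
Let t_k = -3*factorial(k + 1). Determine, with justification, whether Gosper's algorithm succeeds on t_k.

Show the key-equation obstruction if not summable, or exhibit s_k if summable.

Ratio r(k) = k + 2.
A = k + 2, B = 1, C = 1.
Set up (k + 2)·f(k+1) − (1)·f(k) − (1) = 0.
From deg A=1, deg B=0, deg C=0: d=-1.
Bound -1 < 0, so the key equation has no polynomial solution.

No. Not Gosper-summable.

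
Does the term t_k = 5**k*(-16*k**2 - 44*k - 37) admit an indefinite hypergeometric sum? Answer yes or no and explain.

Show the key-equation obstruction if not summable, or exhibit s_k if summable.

Yes. s_k = 5**k*(-4*k**2 - k - 3).

Compute t_(k+1)/t_k: get 5*(16*k**2 + 76*k + 97)/(16*k**2 + 44*k + 37).
So A=5 and B=1, with C=k**2 + 11*k/4 + 37/16.
Solve (5)·f(k+1) − (1)·f(k) = k**2 + 11*k/4 + 37/16.
From deg A=0, deg B=0, deg C=2: d=2.
Solve for f: f(k) = (4*k**2 + k + 3)/16 (degree 2 ≤ 2).
Certificate R = B(k−1)f/C = (4*k**2 + k + 3)/(16*k**2 + 44*k + 37) gives s_k = 5**k*(-4*k**2 - k - 3).
Verify: 5**k*(-16*k**2 - 44*k - 37) matches t_k.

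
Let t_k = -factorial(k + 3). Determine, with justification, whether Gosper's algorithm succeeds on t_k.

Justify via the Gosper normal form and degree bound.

No — t_k has no hypergeometric antidifference.

Compute t_(k+1)/t_k: get k + 4.
So A=k + 4 and B=1, with C=1.
Key eq: (k + 4)·f(k+1) = (1)·f(k) + (1).
d = -1 from the (1,0,0) case.
Bound -1 < 0, so the key equation has no polynomial solution.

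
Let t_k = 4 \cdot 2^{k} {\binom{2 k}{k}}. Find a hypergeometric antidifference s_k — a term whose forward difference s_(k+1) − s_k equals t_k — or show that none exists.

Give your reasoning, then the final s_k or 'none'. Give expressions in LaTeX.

Step 1: r(k) = 4*(2*k + 1)/(k + 1).
So A=8*k + 4 and B=k + 1, with C=1.
f must satisfy (8*k + 4)·f(k+1) − (k)·f(k) = 1.
d = -1 from the (1,1,0) case.
Negative degree bound (-1): no f exists, t_k not Gosper-summable.

none (Gosper's algorithm certifies no s_k)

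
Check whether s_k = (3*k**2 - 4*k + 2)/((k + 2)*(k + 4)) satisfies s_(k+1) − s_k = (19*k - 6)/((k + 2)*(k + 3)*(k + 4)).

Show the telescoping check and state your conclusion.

s_(k+1) = (-4*k + 3*(k + 1)**2 - 2)/((k + 3)*(k + 5))
s_(k+1) − s_k = 22*(k**2 + 3*k - 1)/(k**4 + 14*k**3 + 71*k**2 + 154*k + 120)
(s_(k+1) − s_k) − t_k = (3*k**2 - 23*k + 8)/(k**4 + 14*k**3 + 71*k**2 + 154*k + 120)

Invalid: residual (3*k**2 - 23*k + 8)/(k**4 + 14*k**3 + 71*k**2 + 154*k + 120) ≠ 0.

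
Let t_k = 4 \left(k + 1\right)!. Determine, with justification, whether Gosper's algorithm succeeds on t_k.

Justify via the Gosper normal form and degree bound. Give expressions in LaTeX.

No; the degree bound rules out any f.

r(k) = k + 2 after simplifying.
Normal form (A,B,C) = (k + 2, 1, 1).
Solve (k + 2)·f(k+1) − (1)·f(k) = 1.
Bound: deg f ≤ -1.
deg f ≤ -1 is impossible — no certificate.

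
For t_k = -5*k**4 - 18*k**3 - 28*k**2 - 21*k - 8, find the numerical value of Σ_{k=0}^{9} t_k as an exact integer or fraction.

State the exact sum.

Compute t_(k+1)/t_k: get (5*k**4 + 38*k**3 + 112*k**2 + 151*k + 80)/(5*k**4 + 18*k**3 + 28*k**2 + 21*k + 8).
Gosper form: A/B · C(k+1)/C(k) with A=1, B=1, C=k**4 + 18*k**3/5 + 28*k**2/5 + 21*k/5 + 8/5.
Solve (1)·f(k+1) − (1)·f(k) = k**4 + 18*k**3/5 + 28*k**2/5 + 21*k/5 + 8/5.
From deg A=0, deg B=0, deg C=4: d=5.
Solving with deg f ≤ 5: f(k) = k*(k**4 + 2*k**3 + 2*k**2 + k + 2)/5.
R(k) = B(k−1)·f(k)/C(k) = k*(k**4 + 2*k**3 + 2*k**2 + k + 2)/(5*k**4 + 18*k**3 + 28*k**2 + 21*k + 8); s_k = R·t_k = k*(-k**4 - 2*k**3 - 2*k**2 - k - 2).
Check: Δs_k = -5*k**4 - 18*k**3 - 28*k**2 - 21*k - 8. ✓
Telescoping: Σ = s_(10) − s_(0) = -122120 − (0) = -122120.

Σ = -122120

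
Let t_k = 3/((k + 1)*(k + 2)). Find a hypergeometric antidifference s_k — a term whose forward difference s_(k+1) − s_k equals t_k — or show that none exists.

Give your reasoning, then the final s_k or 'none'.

t_(k+1)/t_k = (k + 1)/(k + 3).
Normal form (A,B,C) = (k + 1, k + 3, 1).
Key eq: (k + 1)·f(k+1) = (k + 2)·f(k) + (1).
Degrees (1,1,0) ⇒ d ≤ 1.
A polynomial solution: f(k) = k.
Get s_k = R·t_k = 3*k/(k + 1) with R(k) = B(k−1)f(k)/C(k) = k*(k + 2).
Δs = 3/(k**2 + 3*k + 2), as required.

s_k = 3*k/(k + 1)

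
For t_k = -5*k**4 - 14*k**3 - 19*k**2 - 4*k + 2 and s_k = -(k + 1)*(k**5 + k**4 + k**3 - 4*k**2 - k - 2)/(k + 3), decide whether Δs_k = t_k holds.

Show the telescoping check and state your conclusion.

s_(k+1) = (k + 2)*(k - (k + 1)**5 - (k + 1)**4 - (k + 1)**3 + 4*(k + 1)**2 + 3)/(k + 4)
s_(k+1) − s_k = (-5*k**6 - 41*k**5 - 121*k**4 - 185*k**3 - 124*k**2 - 12*k + 16)/(k**2 + 7*k + 12)
(s_(k+1) − s_k) − t_k = 2*(4*k**5 + 28*k**4 + 60*k**3 + 65*k**2 + 11*k - 4)/(k**2 + 7*k + 12)

Invalid: residual 2*(4*k**5 + 28*k**4 + 60*k**3 + 65*k**2 + 11*k - 4)/(k**2 + 7*k + 12) ≠ 0.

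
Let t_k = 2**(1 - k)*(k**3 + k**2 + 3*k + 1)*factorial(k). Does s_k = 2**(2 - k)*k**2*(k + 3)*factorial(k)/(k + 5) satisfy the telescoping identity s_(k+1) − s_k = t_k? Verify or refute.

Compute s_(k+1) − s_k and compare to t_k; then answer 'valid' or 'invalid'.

s_(k+1) = 2**(1 - k)*(k + 1)**2*(k + 4)*factorial(k + 1)/(k + 6)
s_(k+1) − s_k = 2**(1 - k)*(k**5 + 10*k**4 + 32*k**3 + 52*k**2 + 69*k + 20)*factorial(k)/((k + 5)*(k + 6))
(s_(k+1) − s_k) − t_k = -2**(2 - k)*(k**4 + 6*k**3 + 6*k**2 + 16*k + 5)*factorial(k)/((k + 5)*(k + 6))

Invalid: residual -2**(2 - k)*(k**4 + 6*k**3 + 6*k**2 + 16*k + 5)*factorial(k)/((k + 5)*(k + 6)) ≠ 0.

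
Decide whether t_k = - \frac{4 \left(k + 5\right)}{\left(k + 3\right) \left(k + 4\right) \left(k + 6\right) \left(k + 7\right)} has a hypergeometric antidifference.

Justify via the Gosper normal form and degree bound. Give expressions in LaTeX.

Compute t_(k+1)/t_k: get (k + 3)*(k + 6)**2/((k + 5)**2*(k + 8)).
Take A(k)=k + 3, B(k)=k + 8, C(k)=k**2 + 10*k + 25.
Solve (k + 3)·f(k+1) − (k + 7)·f(k) = k**2 + 10*k + 25.
d = 4 from the (1,1,2) case.
Solve for f: f(k) = k*(k + 4)*(k + 5)*(k + 9)/36 (degree 4 ≤ 4).
So s_k = (B(k−1)f/C)·t_k = (k*(k + 4)*(k + 7)*(k + 9)/(36*(k + 5)))·t_k = k*(-k - 9)/(9*(k**2 + 9*k + 18)).
Verify: 4*(-k - 5)/(k**4 + 20*k**3 + 145*k**2 + 450*k + 504) matches t_k.

Yes. s_k = \frac{k \left(- k - 9\right)}{9 \left(k^{2} + 9 k + 18\right)}.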